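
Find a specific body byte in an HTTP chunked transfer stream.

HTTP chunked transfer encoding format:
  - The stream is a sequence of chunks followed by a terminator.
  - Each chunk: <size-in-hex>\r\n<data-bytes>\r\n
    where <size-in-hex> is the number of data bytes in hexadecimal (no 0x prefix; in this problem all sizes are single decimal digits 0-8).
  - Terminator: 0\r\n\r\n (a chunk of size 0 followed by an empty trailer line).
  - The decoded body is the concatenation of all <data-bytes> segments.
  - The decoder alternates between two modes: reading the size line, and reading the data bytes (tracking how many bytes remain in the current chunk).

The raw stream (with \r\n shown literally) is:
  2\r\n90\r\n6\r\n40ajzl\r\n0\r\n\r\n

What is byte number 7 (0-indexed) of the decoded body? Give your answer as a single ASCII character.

Answer: l

Derivation:
Chunk 1: stream[0..1]='2' size=0x2=2, data at stream[3..5]='90' -> body[0..2], body so far='90'
Chunk 2: stream[7..8]='6' size=0x6=6, data at stream[10..16]='40ajzl' -> body[2..8], body so far='9040ajzl'
Chunk 3: stream[18..19]='0' size=0 (terminator). Final body='9040ajzl' (8 bytes)
Body byte 7 = 'l'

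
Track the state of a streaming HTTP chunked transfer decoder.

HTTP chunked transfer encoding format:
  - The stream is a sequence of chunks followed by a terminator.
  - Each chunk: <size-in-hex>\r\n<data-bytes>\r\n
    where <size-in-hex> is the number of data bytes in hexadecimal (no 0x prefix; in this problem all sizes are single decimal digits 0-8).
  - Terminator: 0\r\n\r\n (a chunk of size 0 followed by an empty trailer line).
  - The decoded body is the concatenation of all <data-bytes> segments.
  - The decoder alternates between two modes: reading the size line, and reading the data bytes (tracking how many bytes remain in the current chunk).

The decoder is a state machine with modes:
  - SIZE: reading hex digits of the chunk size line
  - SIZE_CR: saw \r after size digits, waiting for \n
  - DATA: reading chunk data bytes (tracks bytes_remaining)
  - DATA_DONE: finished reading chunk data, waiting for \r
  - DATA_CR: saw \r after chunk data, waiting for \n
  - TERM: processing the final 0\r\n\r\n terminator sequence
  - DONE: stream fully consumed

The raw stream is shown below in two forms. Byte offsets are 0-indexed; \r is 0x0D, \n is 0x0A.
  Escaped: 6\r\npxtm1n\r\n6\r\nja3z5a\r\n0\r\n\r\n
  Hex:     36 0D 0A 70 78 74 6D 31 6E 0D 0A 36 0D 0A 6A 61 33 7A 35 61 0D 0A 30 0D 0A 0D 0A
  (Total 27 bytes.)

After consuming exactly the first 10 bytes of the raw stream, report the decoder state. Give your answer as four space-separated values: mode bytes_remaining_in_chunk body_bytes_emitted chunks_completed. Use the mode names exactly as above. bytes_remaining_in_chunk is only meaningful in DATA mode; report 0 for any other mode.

Byte 0 = '6': mode=SIZE remaining=0 emitted=0 chunks_done=0
Byte 1 = 0x0D: mode=SIZE_CR remaining=0 emitted=0 chunks_done=0
Byte 2 = 0x0A: mode=DATA remaining=6 emitted=0 chunks_done=0
Byte 3 = 'p': mode=DATA remaining=5 emitted=1 chunks_done=0
Byte 4 = 'x': mode=DATA remaining=4 emitted=2 chunks_done=0
Byte 5 = 't': mode=DATA remaining=3 emitted=3 chunks_done=0
Byte 6 = 'm': mode=DATA remaining=2 emitted=4 chunks_done=0
Byte 7 = '1': mode=DATA remaining=1 emitted=5 chunks_done=0
Byte 8 = 'n': mode=DATA_DONE remaining=0 emitted=6 chunks_done=0
Byte 9 = 0x0D: mode=DATA_CR remaining=0 emitted=6 chunks_done=0

Answer: DATA_CR 0 6 0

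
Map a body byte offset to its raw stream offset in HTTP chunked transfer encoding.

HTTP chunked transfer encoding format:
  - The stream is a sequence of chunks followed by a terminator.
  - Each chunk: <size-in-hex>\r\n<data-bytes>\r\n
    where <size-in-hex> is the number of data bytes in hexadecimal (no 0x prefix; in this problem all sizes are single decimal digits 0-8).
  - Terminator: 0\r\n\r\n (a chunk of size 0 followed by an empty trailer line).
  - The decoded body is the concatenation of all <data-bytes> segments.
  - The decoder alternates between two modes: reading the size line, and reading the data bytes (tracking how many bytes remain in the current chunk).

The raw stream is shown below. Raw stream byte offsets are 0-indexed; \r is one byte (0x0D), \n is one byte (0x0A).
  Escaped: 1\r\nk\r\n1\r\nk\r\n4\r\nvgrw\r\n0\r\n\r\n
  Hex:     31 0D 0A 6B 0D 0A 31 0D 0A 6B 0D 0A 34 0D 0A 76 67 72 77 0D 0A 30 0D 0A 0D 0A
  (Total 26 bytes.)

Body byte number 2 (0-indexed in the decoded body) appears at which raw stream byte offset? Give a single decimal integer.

Chunk 1: stream[0..1]='1' size=0x1=1, data at stream[3..4]='k' -> body[0..1], body so far='k'
Chunk 2: stream[6..7]='1' size=0x1=1, data at stream[9..10]='k' -> body[1..2], body so far='kk'
Chunk 3: stream[12..13]='4' size=0x4=4, data at stream[15..19]='vgrw' -> body[2..6], body so far='kkvgrw'
Chunk 4: stream[21..22]='0' size=0 (terminator). Final body='kkvgrw' (6 bytes)
Body byte 2 at stream offset 15

Answer: 15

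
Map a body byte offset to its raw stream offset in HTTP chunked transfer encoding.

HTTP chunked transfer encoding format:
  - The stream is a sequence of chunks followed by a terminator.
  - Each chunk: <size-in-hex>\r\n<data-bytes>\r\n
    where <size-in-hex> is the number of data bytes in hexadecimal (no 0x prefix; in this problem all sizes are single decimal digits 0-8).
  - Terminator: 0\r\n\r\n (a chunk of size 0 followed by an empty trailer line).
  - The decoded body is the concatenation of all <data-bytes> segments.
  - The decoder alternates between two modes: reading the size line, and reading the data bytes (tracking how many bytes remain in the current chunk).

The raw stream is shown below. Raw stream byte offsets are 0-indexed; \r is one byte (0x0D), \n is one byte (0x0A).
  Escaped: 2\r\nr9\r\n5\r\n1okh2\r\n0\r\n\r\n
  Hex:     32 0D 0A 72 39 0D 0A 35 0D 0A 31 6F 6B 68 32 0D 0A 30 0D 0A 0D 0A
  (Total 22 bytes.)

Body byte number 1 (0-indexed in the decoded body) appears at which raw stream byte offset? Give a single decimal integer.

Answer: 4

Derivation:
Chunk 1: stream[0..1]='2' size=0x2=2, data at stream[3..5]='r9' -> body[0..2], body so far='r9'
Chunk 2: stream[7..8]='5' size=0x5=5, data at stream[10..15]='1okh2' -> body[2..7], body so far='r91okh2'
Chunk 3: stream[17..18]='0' size=0 (terminator). Final body='r91okh2' (7 bytes)
Body byte 1 at stream offset 4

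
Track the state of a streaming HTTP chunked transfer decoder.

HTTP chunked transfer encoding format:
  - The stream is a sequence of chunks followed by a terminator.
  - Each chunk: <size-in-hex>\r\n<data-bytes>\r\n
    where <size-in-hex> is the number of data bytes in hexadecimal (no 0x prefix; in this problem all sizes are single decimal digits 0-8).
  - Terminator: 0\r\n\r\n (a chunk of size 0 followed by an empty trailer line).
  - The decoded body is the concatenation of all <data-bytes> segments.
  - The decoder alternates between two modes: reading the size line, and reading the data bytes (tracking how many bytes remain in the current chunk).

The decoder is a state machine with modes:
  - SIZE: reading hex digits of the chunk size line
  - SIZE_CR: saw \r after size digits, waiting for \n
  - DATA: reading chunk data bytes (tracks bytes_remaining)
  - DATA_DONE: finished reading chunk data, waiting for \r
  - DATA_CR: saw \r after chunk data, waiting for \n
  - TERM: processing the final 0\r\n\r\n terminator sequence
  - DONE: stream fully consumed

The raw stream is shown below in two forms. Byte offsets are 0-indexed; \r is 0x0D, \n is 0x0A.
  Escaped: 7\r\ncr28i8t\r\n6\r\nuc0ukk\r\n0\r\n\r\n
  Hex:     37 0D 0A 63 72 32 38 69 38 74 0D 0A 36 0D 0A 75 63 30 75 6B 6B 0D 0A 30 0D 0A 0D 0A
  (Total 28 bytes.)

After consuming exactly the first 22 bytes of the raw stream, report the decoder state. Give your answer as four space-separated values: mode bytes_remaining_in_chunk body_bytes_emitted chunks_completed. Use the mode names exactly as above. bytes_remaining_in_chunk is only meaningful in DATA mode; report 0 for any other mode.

Byte 0 = '7': mode=SIZE remaining=0 emitted=0 chunks_done=0
Byte 1 = 0x0D: mode=SIZE_CR remaining=0 emitted=0 chunks_done=0
Byte 2 = 0x0A: mode=DATA remaining=7 emitted=0 chunks_done=0
Byte 3 = 'c': mode=DATA remaining=6 emitted=1 chunks_done=0
Byte 4 = 'r': mode=DATA remaining=5 emitted=2 chunks_done=0
Byte 5 = '2': mode=DATA remaining=4 emitted=3 chunks_done=0
Byte 6 = '8': mode=DATA remaining=3 emitted=4 chunks_done=0
Byte 7 = 'i': mode=DATA remaining=2 emitted=5 chunks_done=0
Byte 8 = '8': mode=DATA remaining=1 emitted=6 chunks_done=0
Byte 9 = 't': mode=DATA_DONE remaining=0 emitted=7 chunks_done=0
Byte 10 = 0x0D: mode=DATA_CR remaining=0 emitted=7 chunks_done=0
Byte 11 = 0x0A: mode=SIZE remaining=0 emitted=7 chunks_done=1
Byte 12 = '6': mode=SIZE remaining=0 emitted=7 chunks_done=1
Byte 13 = 0x0D: mode=SIZE_CR remaining=0 emitted=7 chunks_done=1
Byte 14 = 0x0A: mode=DATA remaining=6 emitted=7 chunks_done=1
Byte 15 = 'u': mode=DATA remaining=5 emitted=8 chunks_done=1
Byte 16 = 'c': mode=DATA remaining=4 emitted=9 chunks_done=1
Byte 17 = '0': mode=DATA remaining=3 emitted=10 chunks_done=1
Byte 18 = 'u': mode=DATA remaining=2 emitted=11 chunks_done=1
Byte 19 = 'k': mode=DATA remaining=1 emitted=12 chunks_done=1
Byte 20 = 'k': mode=DATA_DONE remaining=0 emitted=13 chunks_done=1
Byte 21 = 0x0D: mode=DATA_CR remaining=0 emitted=13 chunks_done=1

Answer: DATA_CR 0 13 1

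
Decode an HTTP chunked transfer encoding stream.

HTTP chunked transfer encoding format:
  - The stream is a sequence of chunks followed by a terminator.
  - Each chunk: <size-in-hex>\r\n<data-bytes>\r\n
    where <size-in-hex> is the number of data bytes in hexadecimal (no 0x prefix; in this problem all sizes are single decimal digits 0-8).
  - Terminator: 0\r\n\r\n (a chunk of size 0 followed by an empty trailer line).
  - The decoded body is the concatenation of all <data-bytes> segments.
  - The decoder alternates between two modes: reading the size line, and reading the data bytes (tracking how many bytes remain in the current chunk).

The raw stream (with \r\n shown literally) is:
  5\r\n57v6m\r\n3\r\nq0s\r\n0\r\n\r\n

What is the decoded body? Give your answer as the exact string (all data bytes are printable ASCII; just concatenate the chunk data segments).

Answer: 57v6mq0s

Derivation:
Chunk 1: stream[0..1]='5' size=0x5=5, data at stream[3..8]='57v6m' -> body[0..5], body so far='57v6m'
Chunk 2: stream[10..11]='3' size=0x3=3, data at stream[13..16]='q0s' -> body[5..8], body so far='57v6mq0s'
Chunk 3: stream[18..19]='0' size=0 (terminator). Final body='57v6mq0s' (8 bytes)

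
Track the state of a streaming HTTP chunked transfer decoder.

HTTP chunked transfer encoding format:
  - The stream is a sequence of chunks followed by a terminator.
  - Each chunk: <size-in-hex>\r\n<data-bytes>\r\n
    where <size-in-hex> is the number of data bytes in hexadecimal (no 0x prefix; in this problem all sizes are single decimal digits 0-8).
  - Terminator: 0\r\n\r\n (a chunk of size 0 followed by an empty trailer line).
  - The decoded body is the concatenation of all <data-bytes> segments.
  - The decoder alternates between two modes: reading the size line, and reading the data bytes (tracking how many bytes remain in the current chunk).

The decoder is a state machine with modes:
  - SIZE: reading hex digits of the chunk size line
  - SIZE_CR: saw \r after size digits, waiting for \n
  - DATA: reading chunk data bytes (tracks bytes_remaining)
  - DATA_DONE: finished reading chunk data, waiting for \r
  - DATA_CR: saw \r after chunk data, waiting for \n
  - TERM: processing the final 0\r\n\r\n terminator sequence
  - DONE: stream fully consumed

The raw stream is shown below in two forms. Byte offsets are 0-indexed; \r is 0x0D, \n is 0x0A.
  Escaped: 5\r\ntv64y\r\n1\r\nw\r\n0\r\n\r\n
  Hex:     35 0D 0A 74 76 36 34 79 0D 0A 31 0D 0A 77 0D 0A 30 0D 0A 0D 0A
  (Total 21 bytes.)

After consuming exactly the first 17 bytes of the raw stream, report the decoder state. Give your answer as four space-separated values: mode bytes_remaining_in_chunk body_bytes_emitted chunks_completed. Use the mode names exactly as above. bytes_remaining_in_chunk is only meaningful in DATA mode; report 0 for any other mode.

Byte 0 = '5': mode=SIZE remaining=0 emitted=0 chunks_done=0
Byte 1 = 0x0D: mode=SIZE_CR remaining=0 emitted=0 chunks_done=0
Byte 2 = 0x0A: mode=DATA remaining=5 emitted=0 chunks_done=0
Byte 3 = 't': mode=DATA remaining=4 emitted=1 chunks_done=0
Byte 4 = 'v': mode=DATA remaining=3 emitted=2 chunks_done=0
Byte 5 = '6': mode=DATA remaining=2 emitted=3 chunks_done=0
Byte 6 = '4': mode=DATA remaining=1 emitted=4 chunks_done=0
Byte 7 = 'y': mode=DATA_DONE remaining=0 emitted=5 chunks_done=0
Byte 8 = 0x0D: mode=DATA_CR remaining=0 emitted=5 chunks_done=0
Byte 9 = 0x0A: mode=SIZE remaining=0 emitted=5 chunks_done=1
Byte 10 = '1': mode=SIZE remaining=0 emitted=5 chunks_done=1
Byte 11 = 0x0D: mode=SIZE_CR remaining=0 emitted=5 chunks_done=1
Byte 12 = 0x0A: mode=DATA remaining=1 emitted=5 chunks_done=1
Byte 13 = 'w': mode=DATA_DONE remaining=0 emitted=6 chunks_done=1
Byte 14 = 0x0D: mode=DATA_CR remaining=0 emitted=6 chunks_done=1
Byte 15 = 0x0A: mode=SIZE remaining=0 emitted=6 chunks_done=2
Byte 16 = '0': mode=SIZE remaining=0 emitted=6 chunks_done=2

Answer: SIZE 0 6 2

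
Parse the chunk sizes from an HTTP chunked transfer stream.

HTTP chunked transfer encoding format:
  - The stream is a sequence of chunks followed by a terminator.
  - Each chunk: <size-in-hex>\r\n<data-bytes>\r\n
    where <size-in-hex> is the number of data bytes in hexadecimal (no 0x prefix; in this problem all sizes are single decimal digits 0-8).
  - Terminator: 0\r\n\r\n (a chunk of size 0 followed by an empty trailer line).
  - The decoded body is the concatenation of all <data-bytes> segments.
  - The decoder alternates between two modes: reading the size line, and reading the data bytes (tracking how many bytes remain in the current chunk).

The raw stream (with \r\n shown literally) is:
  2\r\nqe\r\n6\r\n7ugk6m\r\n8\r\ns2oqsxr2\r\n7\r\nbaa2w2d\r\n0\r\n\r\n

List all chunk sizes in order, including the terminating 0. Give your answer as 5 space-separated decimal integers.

Answer: 2 6 8 7 0

Derivation:
Chunk 1: stream[0..1]='2' size=0x2=2, data at stream[3..5]='qe' -> body[0..2], body so far='qe'
Chunk 2: stream[7..8]='6' size=0x6=6, data at stream[10..16]='7ugk6m' -> body[2..8], body so far='qe7ugk6m'
Chunk 3: stream[18..19]='8' size=0x8=8, data at stream[21..29]='s2oqsxr2' -> body[8..16], body so far='qe7ugk6ms2oqsxr2'
Chunk 4: stream[31..32]='7' size=0x7=7, data at stream[34..41]='baa2w2d' -> body[16..23], body so far='qe7ugk6ms2oqsxr2baa2w2d'
Chunk 5: stream[43..44]='0' size=0 (terminator). Final body='qe7ugk6ms2oqsxr2baa2w2d' (23 bytes)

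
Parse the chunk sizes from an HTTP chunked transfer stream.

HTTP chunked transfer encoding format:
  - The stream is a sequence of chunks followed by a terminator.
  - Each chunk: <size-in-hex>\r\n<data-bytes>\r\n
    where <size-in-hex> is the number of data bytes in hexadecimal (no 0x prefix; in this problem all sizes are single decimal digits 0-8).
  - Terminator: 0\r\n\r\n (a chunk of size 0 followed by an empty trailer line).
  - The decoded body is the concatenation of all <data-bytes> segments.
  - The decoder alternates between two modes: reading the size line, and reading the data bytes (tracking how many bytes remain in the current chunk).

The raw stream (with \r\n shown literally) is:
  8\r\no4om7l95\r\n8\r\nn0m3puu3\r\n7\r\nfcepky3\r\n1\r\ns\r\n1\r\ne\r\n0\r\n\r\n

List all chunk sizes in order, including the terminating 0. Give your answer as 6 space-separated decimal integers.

Answer: 8 8 7 1 1 0

Derivation:
Chunk 1: stream[0..1]='8' size=0x8=8, data at stream[3..11]='o4om7l95' -> body[0..8], body so far='o4om7l95'
Chunk 2: stream[13..14]='8' size=0x8=8, data at stream[16..24]='n0m3puu3' -> body[8..16], body so far='o4om7l95n0m3puu3'
Chunk 3: stream[26..27]='7' size=0x7=7, data at stream[29..36]='fcepky3' -> body[16..23], body so far='o4om7l95n0m3puu3fcepky3'
Chunk 4: stream[38..39]='1' size=0x1=1, data at stream[41..42]='s' -> body[23..24], body so far='o4om7l95n0m3puu3fcepky3s'
Chunk 5: stream[44..45]='1' size=0x1=1, data at stream[47..48]='e' -> body[24..25], body so far='o4om7l95n0m3puu3fcepky3se'
Chunk 6: stream[50..51]='0' size=0 (terminator). Final body='o4om7l95n0m3puu3fcepky3se' (25 bytes)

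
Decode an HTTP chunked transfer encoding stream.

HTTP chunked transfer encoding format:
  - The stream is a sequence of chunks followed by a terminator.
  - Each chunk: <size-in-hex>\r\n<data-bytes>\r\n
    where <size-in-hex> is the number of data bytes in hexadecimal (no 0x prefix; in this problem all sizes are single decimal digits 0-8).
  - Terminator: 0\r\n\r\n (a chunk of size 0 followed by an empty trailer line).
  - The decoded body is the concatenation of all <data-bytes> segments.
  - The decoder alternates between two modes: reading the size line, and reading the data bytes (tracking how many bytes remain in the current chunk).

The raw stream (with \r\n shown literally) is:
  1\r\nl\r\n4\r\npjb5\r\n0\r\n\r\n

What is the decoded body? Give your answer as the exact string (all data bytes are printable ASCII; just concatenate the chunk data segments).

Chunk 1: stream[0..1]='1' size=0x1=1, data at stream[3..4]='l' -> body[0..1], body so far='l'
Chunk 2: stream[6..7]='4' size=0x4=4, data at stream[9..13]='pjb5' -> body[1..5], body so far='lpjb5'
Chunk 3: stream[15..16]='0' size=0 (terminator). Final body='lpjb5' (5 bytes)

Answer: lpjb5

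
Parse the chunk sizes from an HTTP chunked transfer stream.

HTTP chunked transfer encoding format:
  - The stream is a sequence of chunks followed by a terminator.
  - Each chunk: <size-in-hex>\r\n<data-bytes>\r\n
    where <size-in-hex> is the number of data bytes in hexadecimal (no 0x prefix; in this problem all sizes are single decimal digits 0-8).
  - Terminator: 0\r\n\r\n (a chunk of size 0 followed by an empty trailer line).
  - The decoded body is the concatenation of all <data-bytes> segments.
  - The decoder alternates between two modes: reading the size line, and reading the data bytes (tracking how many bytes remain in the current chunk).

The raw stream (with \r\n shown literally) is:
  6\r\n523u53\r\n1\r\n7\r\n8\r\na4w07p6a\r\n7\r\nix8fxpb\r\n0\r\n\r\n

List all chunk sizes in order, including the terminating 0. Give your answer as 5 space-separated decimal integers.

Chunk 1: stream[0..1]='6' size=0x6=6, data at stream[3..9]='523u53' -> body[0..6], body so far='523u53'
Chunk 2: stream[11..12]='1' size=0x1=1, data at stream[14..15]='7' -> body[6..7], body so far='523u537'
Chunk 3: stream[17..18]='8' size=0x8=8, data at stream[20..28]='a4w07p6a' -> body[7..15], body so far='523u537a4w07p6a'
Chunk 4: stream[30..31]='7' size=0x7=7, data at stream[33..40]='ix8fxpb' -> body[15..22], body so far='523u537a4w07p6aix8fxpb'
Chunk 5: stream[42..43]='0' size=0 (terminator). Final body='523u537a4w07p6aix8fxpb' (22 bytes)

Answer: 6 1 8 7 0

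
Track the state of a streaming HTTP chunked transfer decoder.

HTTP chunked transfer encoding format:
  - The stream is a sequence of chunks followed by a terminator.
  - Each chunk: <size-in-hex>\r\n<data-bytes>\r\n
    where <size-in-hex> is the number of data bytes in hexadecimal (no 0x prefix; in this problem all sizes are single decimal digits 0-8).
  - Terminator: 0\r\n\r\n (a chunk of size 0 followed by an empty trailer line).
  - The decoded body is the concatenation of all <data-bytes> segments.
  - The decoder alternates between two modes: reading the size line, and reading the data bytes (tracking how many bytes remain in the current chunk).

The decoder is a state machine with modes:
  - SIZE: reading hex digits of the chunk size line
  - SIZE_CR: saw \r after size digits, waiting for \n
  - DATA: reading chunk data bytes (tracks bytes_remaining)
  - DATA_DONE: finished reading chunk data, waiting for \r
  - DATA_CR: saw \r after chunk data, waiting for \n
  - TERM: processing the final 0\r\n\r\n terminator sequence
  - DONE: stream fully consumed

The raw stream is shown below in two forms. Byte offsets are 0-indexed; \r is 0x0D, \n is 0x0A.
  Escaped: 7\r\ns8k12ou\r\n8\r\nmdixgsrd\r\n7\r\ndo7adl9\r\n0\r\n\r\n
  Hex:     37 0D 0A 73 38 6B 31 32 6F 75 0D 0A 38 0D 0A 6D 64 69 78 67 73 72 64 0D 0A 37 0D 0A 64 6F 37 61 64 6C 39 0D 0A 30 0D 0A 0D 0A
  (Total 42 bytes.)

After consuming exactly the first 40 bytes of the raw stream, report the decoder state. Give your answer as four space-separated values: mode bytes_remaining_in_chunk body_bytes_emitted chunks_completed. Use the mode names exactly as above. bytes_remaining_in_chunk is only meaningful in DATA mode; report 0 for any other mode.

Byte 0 = '7': mode=SIZE remaining=0 emitted=0 chunks_done=0
Byte 1 = 0x0D: mode=SIZE_CR remaining=0 emitted=0 chunks_done=0
Byte 2 = 0x0A: mode=DATA remaining=7 emitted=0 chunks_done=0
Byte 3 = 's': mode=DATA remaining=6 emitted=1 chunks_done=0
Byte 4 = '8': mode=DATA remaining=5 emitted=2 chunks_done=0
Byte 5 = 'k': mode=DATA remaining=4 emitted=3 chunks_done=0
Byte 6 = '1': mode=DATA remaining=3 emitted=4 chunks_done=0
Byte 7 = '2': mode=DATA remaining=2 emitted=5 chunks_done=0
Byte 8 = 'o': mode=DATA remaining=1 emitted=6 chunks_done=0
Byte 9 = 'u': mode=DATA_DONE remaining=0 emitted=7 chunks_done=0
Byte 10 = 0x0D: mode=DATA_CR remaining=0 emitted=7 chunks_done=0
Byte 11 = 0x0A: mode=SIZE remaining=0 emitted=7 chunks_done=1
Byte 12 = '8': mode=SIZE remaining=0 emitted=7 chunks_done=1
Byte 13 = 0x0D: mode=SIZE_CR remaining=0 emitted=7 chunks_done=1
Byte 14 = 0x0A: mode=DATA remaining=8 emitted=7 chunks_done=1
Byte 15 = 'm': mode=DATA remaining=7 emitted=8 chunks_done=1
Byte 16 = 'd': mode=DATA remaining=6 emitted=9 chunks_done=1
Byte 17 = 'i': mode=DATA remaining=5 emitted=10 chunks_done=1
Byte 18 = 'x': mode=DATA remaining=4 emitted=11 chunks_done=1
Byte 19 = 'g': mode=DATA remaining=3 emitted=12 chunks_done=1
Byte 20 = 's': mode=DATA remaining=2 emitted=13 chunks_done=1
Byte 21 = 'r': mode=DATA remaining=1 emitted=14 chunks_done=1
Byte 22 = 'd': mode=DATA_DONE remaining=0 emitted=15 chunks_done=1
Byte 23 = 0x0D: mode=DATA_CR remaining=0 emitted=15 chunks_done=1
Byte 24 = 0x0A: mode=SIZE remaining=0 emitted=15 chunks_done=2
Byte 25 = '7': mode=SIZE remaining=0 emitted=15 chunks_done=2
Byte 26 = 0x0D: mode=SIZE_CR remaining=0 emitted=15 chunks_done=2
Byte 27 = 0x0A: mode=DATA remaining=7 emitted=15 chunks_done=2
Byte 28 = 'd': mode=DATA remaining=6 emitted=16 chunks_done=2
Byte 29 = 'o': mode=DATA remaining=5 emitted=17 chunks_done=2
Byte 30 = '7': mode=DATA remaining=4 emitted=18 chunks_done=2
Byte 31 = 'a': mode=DATA remaining=3 emitted=19 chunks_done=2
Byte 32 = 'd': mode=DATA remaining=2 emitted=20 chunks_done=2
Byte 33 = 'l': mode=DATA remaining=1 emitted=21 chunks_done=2
Byte 34 = '9': mode=DATA_DONE remaining=0 emitted=22 chunks_done=2
Byte 35 = 0x0D: mode=DATA_CR remaining=0 emitted=22 chunks_done=2
Byte 36 = 0x0A: mode=SIZE remaining=0 emitted=22 chunks_done=3
Byte 37 = '0': mode=SIZE remaining=0 emitted=22 chunks_done=3
Byte 38 = 0x0D: mode=SIZE_CR remaining=0 emitted=22 chunks_done=3
Byte 39 = 0x0A: mode=TERM remaining=0 emitted=22 chunks_done=3

Answer: TERM 0 22 3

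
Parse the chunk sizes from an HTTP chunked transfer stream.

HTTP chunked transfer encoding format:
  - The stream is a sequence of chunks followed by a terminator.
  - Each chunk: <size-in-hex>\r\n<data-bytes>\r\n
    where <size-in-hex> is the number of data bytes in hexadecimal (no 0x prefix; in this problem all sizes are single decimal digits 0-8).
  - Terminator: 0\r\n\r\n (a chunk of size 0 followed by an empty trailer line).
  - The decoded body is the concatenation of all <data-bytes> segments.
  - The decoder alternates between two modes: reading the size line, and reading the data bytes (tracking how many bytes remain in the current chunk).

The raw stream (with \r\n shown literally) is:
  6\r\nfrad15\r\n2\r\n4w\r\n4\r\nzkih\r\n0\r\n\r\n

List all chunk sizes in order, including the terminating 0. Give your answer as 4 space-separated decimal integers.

Answer: 6 2 4 0

Derivation:
Chunk 1: stream[0..1]='6' size=0x6=6, data at stream[3..9]='frad15' -> body[0..6], body so far='frad15'
Chunk 2: stream[11..12]='2' size=0x2=2, data at stream[14..16]='4w' -> body[6..8], body so far='frad154w'
Chunk 3: stream[18..19]='4' size=0x4=4, data at stream[21..25]='zkih' -> body[8..12], body so far='frad154wzkih'
Chunk 4: stream[27..28]='0' size=0 (terminator). Final body='frad154wzkih' (12 bytes)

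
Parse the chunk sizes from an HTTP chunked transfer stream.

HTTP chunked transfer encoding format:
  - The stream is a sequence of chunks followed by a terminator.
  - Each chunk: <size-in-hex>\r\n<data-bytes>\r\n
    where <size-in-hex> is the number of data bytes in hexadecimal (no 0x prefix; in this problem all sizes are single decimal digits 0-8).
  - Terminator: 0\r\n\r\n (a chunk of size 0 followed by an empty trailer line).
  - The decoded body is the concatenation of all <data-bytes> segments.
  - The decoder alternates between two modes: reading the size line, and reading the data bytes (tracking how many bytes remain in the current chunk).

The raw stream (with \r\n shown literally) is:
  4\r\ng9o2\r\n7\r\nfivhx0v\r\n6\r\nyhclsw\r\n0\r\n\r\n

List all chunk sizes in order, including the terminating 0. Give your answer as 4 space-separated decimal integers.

Answer: 4 7 6 0

Derivation:
Chunk 1: stream[0..1]='4' size=0x4=4, data at stream[3..7]='g9o2' -> body[0..4], body so far='g9o2'
Chunk 2: stream[9..10]='7' size=0x7=7, data at stream[12..19]='fivhx0v' -> body[4..11], body so far='g9o2fivhx0v'
Chunk 3: stream[21..22]='6' size=0x6=6, data at stream[24..30]='yhclsw' -> body[11..17], body so far='g9o2fivhx0vyhclsw'
Chunk 4: stream[32..33]='0' size=0 (terminator). Final body='g9o2fivhx0vyhclsw' (17 bytes)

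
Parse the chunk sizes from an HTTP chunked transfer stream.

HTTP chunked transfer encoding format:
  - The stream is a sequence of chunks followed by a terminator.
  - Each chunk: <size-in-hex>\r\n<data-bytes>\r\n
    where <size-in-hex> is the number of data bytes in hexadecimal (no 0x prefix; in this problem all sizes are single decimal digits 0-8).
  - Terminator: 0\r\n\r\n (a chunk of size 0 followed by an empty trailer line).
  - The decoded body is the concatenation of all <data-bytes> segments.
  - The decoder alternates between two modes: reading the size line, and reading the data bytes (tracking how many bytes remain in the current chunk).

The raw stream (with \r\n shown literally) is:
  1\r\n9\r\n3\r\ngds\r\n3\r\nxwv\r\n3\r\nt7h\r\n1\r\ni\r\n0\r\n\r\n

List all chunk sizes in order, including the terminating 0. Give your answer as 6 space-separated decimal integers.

Answer: 1 3 3 3 1 0

Derivation:
Chunk 1: stream[0..1]='1' size=0x1=1, data at stream[3..4]='9' -> body[0..1], body so far='9'
Chunk 2: stream[6..7]='3' size=0x3=3, data at stream[9..12]='gds' -> body[1..4], body so far='9gds'
Chunk 3: stream[14..15]='3' size=0x3=3, data at stream[17..20]='xwv' -> body[4..7], body so far='9gdsxwv'
Chunk 4: stream[22..23]='3' size=0x3=3, data at stream[25..28]='t7h' -> body[7..10], body so far='9gdsxwvt7h'
Chunk 5: stream[30..31]='1' size=0x1=1, data at stream[33..34]='i' -> body[10..11], body so far='9gdsxwvt7hi'
Chunk 6: stream[36..37]='0' size=0 (terminator). Final body='9gdsxwvt7hi' (11 bytes)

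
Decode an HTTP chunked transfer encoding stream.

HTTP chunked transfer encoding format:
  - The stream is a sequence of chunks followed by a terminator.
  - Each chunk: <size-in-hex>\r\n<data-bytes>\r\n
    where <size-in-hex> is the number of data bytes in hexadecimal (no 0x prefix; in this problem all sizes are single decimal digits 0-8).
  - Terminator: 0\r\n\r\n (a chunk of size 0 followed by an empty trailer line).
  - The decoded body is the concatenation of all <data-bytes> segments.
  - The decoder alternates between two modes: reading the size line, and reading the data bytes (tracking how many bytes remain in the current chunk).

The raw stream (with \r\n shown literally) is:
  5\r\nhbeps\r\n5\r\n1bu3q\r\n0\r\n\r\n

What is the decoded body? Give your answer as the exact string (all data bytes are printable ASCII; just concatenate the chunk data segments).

Chunk 1: stream[0..1]='5' size=0x5=5, data at stream[3..8]='hbeps' -> body[0..5], body so far='hbeps'
Chunk 2: stream[10..11]='5' size=0x5=5, data at stream[13..18]='1bu3q' -> body[5..10], body so far='hbeps1bu3q'
Chunk 3: stream[20..21]='0' size=0 (terminator). Final body='hbeps1bu3q' (10 bytes)

Answer: hbeps1bu3q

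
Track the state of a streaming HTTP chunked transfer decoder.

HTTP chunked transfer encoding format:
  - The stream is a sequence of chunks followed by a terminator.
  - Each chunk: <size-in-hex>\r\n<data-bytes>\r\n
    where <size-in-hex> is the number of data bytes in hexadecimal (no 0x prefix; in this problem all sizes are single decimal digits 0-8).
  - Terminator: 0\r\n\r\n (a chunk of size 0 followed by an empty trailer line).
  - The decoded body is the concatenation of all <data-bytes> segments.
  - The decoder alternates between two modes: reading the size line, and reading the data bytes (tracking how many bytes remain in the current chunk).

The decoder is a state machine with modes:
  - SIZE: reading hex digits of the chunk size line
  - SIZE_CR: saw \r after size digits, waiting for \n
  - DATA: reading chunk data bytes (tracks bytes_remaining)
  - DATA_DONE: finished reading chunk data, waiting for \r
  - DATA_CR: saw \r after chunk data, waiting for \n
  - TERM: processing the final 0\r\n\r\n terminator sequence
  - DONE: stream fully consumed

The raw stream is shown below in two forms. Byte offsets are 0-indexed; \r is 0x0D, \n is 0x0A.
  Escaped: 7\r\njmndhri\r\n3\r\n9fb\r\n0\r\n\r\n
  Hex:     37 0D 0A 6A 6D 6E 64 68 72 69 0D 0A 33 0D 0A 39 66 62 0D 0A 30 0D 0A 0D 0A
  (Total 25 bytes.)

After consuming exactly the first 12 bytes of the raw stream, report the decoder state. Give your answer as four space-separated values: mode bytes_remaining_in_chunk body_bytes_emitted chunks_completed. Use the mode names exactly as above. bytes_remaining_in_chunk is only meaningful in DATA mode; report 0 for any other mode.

Answer: SIZE 0 7 1

Derivation:
Byte 0 = '7': mode=SIZE remaining=0 emitted=0 chunks_done=0
Byte 1 = 0x0D: mode=SIZE_CR remaining=0 emitted=0 chunks_done=0
Byte 2 = 0x0A: mode=DATA remaining=7 emitted=0 chunks_done=0
Byte 3 = 'j': mode=DATA remaining=6 emitted=1 chunks_done=0
Byte 4 = 'm': mode=DATA remaining=5 emitted=2 chunks_done=0
Byte 5 = 'n': mode=DATA remaining=4 emitted=3 chunks_done=0
Byte 6 = 'd': mode=DATA remaining=3 emitted=4 chunks_done=0
Byte 7 = 'h': mode=DATA remaining=2 emitted=5 chunks_done=0
Byte 8 = 'r': mode=DATA remaining=1 emitted=6 chunks_done=0
Byte 9 = 'i': mode=DATA_DONE remaining=0 emitted=7 chunks_done=0
Byte 10 = 0x0D: mode=DATA_CR remaining=0 emitted=7 chunks_done=0
Byte 11 = 0x0A: mode=SIZE remaining=0 emitted=7 chunks_done=1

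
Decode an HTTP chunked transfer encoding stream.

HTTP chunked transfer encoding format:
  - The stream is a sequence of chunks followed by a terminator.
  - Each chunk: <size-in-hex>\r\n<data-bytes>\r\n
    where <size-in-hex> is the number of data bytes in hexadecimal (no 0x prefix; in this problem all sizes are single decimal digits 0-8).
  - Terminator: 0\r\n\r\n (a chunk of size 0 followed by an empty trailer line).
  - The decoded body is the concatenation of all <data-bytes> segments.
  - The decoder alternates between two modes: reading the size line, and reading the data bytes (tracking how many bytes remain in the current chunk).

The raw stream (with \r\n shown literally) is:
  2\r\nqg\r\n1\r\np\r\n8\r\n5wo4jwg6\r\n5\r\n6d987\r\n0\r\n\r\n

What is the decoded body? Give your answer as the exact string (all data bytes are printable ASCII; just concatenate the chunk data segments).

Chunk 1: stream[0..1]='2' size=0x2=2, data at stream[3..5]='qg' -> body[0..2], body so far='qg'
Chunk 2: stream[7..8]='1' size=0x1=1, data at stream[10..11]='p' -> body[2..3], body so far='qgp'
Chunk 3: stream[13..14]='8' size=0x8=8, data at stream[16..24]='5wo4jwg6' -> body[3..11], body so far='qgp5wo4jwg6'
Chunk 4: stream[26..27]='5' size=0x5=5, data at stream[29..34]='6d987' -> body[11..16], body so far='qgp5wo4jwg66d987'
Chunk 5: stream[36..37]='0' size=0 (terminator). Final body='qgp5wo4jwg66d987' (16 bytes)

Answer: qgp5wo4jwg66d987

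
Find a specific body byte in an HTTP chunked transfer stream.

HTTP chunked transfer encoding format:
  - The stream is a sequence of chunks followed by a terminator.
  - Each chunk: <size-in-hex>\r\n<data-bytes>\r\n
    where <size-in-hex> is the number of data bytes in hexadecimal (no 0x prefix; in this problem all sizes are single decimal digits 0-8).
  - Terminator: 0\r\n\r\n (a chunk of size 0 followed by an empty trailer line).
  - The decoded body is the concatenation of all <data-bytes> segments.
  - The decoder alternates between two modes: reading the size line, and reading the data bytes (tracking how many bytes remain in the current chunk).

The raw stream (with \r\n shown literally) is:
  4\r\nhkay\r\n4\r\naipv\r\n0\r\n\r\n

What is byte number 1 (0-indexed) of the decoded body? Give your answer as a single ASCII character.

Answer: k

Derivation:
Chunk 1: stream[0..1]='4' size=0x4=4, data at stream[3..7]='hkay' -> body[0..4], body so far='hkay'
Chunk 2: stream[9..10]='4' size=0x4=4, data at stream[12..16]='aipv' -> body[4..8], body so far='hkayaipv'
Chunk 3: stream[18..19]='0' size=0 (terminator). Final body='hkayaipv' (8 bytes)
Body byte 1 = 'k'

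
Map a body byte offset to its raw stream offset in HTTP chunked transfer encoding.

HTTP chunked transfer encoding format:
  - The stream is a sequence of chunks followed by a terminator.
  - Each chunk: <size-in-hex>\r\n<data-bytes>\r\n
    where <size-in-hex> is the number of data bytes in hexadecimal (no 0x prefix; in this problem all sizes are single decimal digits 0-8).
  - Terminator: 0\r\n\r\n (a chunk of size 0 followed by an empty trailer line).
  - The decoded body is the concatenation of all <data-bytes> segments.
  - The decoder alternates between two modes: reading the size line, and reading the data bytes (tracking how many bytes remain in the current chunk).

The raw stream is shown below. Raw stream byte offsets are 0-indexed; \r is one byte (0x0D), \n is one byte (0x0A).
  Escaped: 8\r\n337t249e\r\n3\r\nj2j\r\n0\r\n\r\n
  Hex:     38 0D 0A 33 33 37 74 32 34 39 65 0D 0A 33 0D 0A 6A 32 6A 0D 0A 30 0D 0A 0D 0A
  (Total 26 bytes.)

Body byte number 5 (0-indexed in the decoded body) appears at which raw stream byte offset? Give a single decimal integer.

Answer: 8

Derivation:
Chunk 1: stream[0..1]='8' size=0x8=8, data at stream[3..11]='337t249e' -> body[0..8], body so far='337t249e'
Chunk 2: stream[13..14]='3' size=0x3=3, data at stream[16..19]='j2j' -> body[8..11], body so far='337t249ej2j'
Chunk 3: stream[21..22]='0' size=0 (terminator). Final body='337t249ej2j' (11 bytes)
Body byte 5 at stream offset 8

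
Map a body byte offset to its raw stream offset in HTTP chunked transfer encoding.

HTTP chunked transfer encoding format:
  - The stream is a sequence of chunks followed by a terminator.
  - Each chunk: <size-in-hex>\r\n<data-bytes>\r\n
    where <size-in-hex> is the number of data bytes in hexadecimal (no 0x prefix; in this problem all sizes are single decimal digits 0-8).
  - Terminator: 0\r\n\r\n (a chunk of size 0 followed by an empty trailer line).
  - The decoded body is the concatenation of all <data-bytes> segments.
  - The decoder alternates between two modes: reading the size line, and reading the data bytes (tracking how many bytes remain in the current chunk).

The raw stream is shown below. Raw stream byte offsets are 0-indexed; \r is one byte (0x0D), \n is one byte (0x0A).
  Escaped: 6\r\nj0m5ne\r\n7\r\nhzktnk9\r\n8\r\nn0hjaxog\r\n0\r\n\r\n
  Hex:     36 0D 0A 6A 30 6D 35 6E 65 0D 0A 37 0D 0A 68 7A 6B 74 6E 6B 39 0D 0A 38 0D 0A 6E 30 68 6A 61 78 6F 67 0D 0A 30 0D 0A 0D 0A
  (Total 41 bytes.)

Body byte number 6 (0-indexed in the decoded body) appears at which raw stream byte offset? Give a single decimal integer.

Answer: 14

Derivation:
Chunk 1: stream[0..1]='6' size=0x6=6, data at stream[3..9]='j0m5ne' -> body[0..6], body so far='j0m5ne'
Chunk 2: stream[11..12]='7' size=0x7=7, data at stream[14..21]='hzktnk9' -> body[6..13], body so far='j0m5nehzktnk9'
Chunk 3: stream[23..24]='8' size=0x8=8, data at stream[26..34]='n0hjaxog' -> body[13..21], body so far='j0m5nehzktnk9n0hjaxog'
Chunk 4: stream[36..37]='0' size=0 (terminator). Final body='j0m5nehzktnk9n0hjaxog' (21 bytes)
Body byte 6 at stream offset 14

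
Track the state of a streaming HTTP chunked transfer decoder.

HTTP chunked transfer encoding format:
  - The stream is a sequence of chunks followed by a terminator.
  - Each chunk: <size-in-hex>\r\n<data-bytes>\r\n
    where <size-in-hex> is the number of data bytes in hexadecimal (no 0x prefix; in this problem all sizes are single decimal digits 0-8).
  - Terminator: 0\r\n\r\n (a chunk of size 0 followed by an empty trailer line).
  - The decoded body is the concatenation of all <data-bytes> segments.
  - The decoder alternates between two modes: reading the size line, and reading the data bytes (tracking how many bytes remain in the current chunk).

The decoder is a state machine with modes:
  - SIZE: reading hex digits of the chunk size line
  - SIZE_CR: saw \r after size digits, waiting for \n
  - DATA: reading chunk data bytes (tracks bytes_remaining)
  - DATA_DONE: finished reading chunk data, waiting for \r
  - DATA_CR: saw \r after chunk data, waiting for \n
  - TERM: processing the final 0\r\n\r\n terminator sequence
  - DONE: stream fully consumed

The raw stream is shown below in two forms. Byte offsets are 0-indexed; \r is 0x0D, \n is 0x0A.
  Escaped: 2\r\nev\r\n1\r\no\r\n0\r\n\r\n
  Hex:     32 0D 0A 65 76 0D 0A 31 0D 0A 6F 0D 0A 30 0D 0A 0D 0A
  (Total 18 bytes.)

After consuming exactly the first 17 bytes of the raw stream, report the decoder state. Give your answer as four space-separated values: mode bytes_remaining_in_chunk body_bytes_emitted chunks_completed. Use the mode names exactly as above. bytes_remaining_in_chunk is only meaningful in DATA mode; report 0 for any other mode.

Byte 0 = '2': mode=SIZE remaining=0 emitted=0 chunks_done=0
Byte 1 = 0x0D: mode=SIZE_CR remaining=0 emitted=0 chunks_done=0
Byte 2 = 0x0A: mode=DATA remaining=2 emitted=0 chunks_done=0
Byte 3 = 'e': mode=DATA remaining=1 emitted=1 chunks_done=0
Byte 4 = 'v': mode=DATA_DONE remaining=0 emitted=2 chunks_done=0
Byte 5 = 0x0D: mode=DATA_CR remaining=0 emitted=2 chunks_done=0
Byte 6 = 0x0A: mode=SIZE remaining=0 emitted=2 chunks_done=1
Byte 7 = '1': mode=SIZE remaining=0 emitted=2 chunks_done=1
Byte 8 = 0x0D: mode=SIZE_CR remaining=0 emitted=2 chunks_done=1
Byte 9 = 0x0A: mode=DATA remaining=1 emitted=2 chunks_done=1
Byte 10 = 'o': mode=DATA_DONE remaining=0 emitted=3 chunks_done=1
Byte 11 = 0x0D: mode=DATA_CR remaining=0 emitted=3 chunks_done=1
Byte 12 = 0x0A: mode=SIZE remaining=0 emitted=3 chunks_done=2
Byte 13 = '0': mode=SIZE remaining=0 emitted=3 chunks_done=2
Byte 14 = 0x0D: mode=SIZE_CR remaining=0 emitted=3 chunks_done=2
Byte 15 = 0x0A: mode=TERM remaining=0 emitted=3 chunks_done=2
Byte 16 = 0x0D: mode=TERM remaining=0 emitted=3 chunks_done=2

Answer: TERM 0 3 2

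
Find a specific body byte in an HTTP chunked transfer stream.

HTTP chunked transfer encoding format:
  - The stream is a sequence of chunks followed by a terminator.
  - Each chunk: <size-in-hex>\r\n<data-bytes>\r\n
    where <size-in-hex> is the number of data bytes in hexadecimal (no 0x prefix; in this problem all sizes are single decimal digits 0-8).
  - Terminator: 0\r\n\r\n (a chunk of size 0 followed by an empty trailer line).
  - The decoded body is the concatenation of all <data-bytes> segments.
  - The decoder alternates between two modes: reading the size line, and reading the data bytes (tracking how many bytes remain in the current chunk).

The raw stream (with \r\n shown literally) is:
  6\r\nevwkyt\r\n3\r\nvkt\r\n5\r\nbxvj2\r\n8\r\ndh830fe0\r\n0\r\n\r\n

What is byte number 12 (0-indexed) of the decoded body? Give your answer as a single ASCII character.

Answer: j

Derivation:
Chunk 1: stream[0..1]='6' size=0x6=6, data at stream[3..9]='evwkyt' -> body[0..6], body so far='evwkyt'
Chunk 2: stream[11..12]='3' size=0x3=3, data at stream[14..17]='vkt' -> body[6..9], body so far='evwkytvkt'
Chunk 3: stream[19..20]='5' size=0x5=5, data at stream[22..27]='bxvj2' -> body[9..14], body so far='evwkytvktbxvj2'
Chunk 4: stream[29..30]='8' size=0x8=8, data at stream[32..40]='dh830fe0' -> body[14..22], body so far='evwkytvktbxvj2dh830fe0'
Chunk 5: stream[42..43]='0' size=0 (terminator). Final body='evwkytvktbxvj2dh830fe0' (22 bytes)
Body byte 12 = 'j'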